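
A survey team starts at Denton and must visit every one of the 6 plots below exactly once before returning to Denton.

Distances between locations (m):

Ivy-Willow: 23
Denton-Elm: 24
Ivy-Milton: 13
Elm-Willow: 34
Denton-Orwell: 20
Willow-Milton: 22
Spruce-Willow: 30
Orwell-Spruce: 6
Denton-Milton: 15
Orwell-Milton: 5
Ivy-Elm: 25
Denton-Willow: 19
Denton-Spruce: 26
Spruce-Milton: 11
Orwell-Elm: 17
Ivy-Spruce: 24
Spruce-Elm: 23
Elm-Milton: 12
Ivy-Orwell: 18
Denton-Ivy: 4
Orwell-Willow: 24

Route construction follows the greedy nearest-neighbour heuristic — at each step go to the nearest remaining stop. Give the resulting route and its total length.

104 m along Denton → Ivy → Milton → Orwell → Spruce → Elm → Willow → Denton.

From Denton: distances to unvisited — Ivy=4, Milton=15, Willow=19, Orwell=20, Elm=24, Spruce=26. Nearest is Ivy (4).
From Ivy: distances to unvisited — Milton=13, Orwell=18, Willow=23, Spruce=24, Elm=25. Nearest is Milton (13).
From Milton: distances to unvisited — Orwell=5, Spruce=11, Elm=12, Willow=22. Nearest is Orwell (5).
From Orwell: distances to unvisited — Spruce=6, Elm=17, Willow=24. Nearest is Spruce (6).
From Spruce: distances to unvisited — Elm=23, Willow=30. Nearest is Elm (23).
From Elm: distances to unvisited — Willow=34. Nearest is Willow (34).
Return Willow→Denton: 19.
Total = 4 + 13 + 5 + 6 + 23 + 34 + 19 = 104.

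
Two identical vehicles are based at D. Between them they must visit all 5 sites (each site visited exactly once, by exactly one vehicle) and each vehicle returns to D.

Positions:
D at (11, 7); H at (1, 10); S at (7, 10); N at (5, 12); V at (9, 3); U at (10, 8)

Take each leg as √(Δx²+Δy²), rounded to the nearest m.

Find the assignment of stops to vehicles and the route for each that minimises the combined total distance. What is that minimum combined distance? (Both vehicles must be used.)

29 m — the smallest possible combined total.

Try each way of splitting the stops between the two vehicles (each non-empty) and, for each split, find the best tour for each vehicle:
  {H} + {S, N, V, U}: 20 + 21 = 41
  {S} + {H, N, V, U}: 10 + 26 = 36
  {H, S} + {N, V, U}: 21 + 21 = 42
  {N} + {H, S, V, U}: 16 + 26 = 42
  {H, N} + {S, V, U}: 22 + 16 = 38
  {S, N} + {H, V, U}: 16 + 25 = 41
  … (15 splits in total)
  {H, S, N, V} + {U}: 27 + 2 = 29  ← best
Best: vehicle 1 D → S → N → H → V → D = 27; vehicle 2 D → U → D = 2; combined 29.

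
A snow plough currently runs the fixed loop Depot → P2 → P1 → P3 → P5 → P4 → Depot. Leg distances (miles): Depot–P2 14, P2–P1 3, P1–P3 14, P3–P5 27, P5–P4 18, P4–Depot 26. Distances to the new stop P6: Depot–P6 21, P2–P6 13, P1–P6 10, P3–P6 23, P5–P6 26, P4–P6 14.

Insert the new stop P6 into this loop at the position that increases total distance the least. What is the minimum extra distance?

Adding 9 miles by placing P6 on the P4–Depot leg.

Insertion cost between consecutive stops i–j is d(i,P6) + d(P6,j) − d(i,j):
  between Depot and P2: 21 + 13 − 14 = 20
  between P2 and P1: 13 + 10 − 3 = 20
  between P1 and P3: 10 + 23 − 14 = 19
  between P3 and P5: 23 + 26 − 27 = 22
  between P5 and P4: 26 + 14 − 18 = 22
  between P4 and Depot: 14 + 21 − 26 = 9
Cheapest insertion is between P4 and Depot, adding 9.
New total = 102 + 9 = 111.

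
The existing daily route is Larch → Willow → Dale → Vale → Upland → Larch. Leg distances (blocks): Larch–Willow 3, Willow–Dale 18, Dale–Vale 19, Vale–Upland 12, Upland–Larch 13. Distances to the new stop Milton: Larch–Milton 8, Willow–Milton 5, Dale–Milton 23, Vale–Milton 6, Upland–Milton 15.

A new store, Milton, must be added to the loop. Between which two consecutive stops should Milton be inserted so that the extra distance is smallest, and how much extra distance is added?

Minimum extra distance: 9 blocks, inserting Milton between Vale and Upland.

Insertion cost between consecutive stops i–j is d(i,Milton) + d(Milton,j) − d(i,j):
  between Larch and Willow: 8 + 5 − 3 = 10
  between Willow and Dale: 5 + 23 − 18 = 10
  between Dale and Vale: 23 + 6 − 19 = 10
  between Vale and Upland: 6 + 15 − 12 = 9
  between Upland and Larch: 15 + 8 − 13 = 10
Cheapest insertion is between Vale and Upland, adding 9.
New total = 65 + 9 = 74.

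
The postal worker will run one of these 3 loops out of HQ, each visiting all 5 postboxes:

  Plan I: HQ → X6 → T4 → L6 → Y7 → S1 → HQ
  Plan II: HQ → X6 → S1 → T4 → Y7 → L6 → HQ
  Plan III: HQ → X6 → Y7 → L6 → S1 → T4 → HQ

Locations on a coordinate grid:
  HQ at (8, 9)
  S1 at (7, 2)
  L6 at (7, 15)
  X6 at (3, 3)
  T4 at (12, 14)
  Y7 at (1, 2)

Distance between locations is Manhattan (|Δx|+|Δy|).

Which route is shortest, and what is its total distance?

70 — Plan I is the shortest.

Plan I: 11 + 20 + 6 + 19 + 6 + 8 = 70
Plan II: 11 + 5 + 17 + 23 + 19 + 7 = 82
Plan III: 11 + 3 + 19 + 13 + 17 + 9 = 72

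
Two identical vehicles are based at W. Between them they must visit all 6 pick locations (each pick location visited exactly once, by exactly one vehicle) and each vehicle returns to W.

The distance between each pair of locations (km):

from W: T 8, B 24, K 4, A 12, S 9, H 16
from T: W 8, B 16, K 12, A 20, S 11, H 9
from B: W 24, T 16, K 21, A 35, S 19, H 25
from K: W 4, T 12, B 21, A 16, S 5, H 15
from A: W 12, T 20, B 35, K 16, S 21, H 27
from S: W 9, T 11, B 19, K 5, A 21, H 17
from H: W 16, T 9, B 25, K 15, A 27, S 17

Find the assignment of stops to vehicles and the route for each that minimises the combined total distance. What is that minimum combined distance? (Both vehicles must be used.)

Check every non-empty split of the stops between the two vehicles; for each half take its own optimal tour:
  {T} + {B, K, A, S, H}: 16 + 92 = 108
  {B} + {T, K, A, S, H}: 48 + 67 = 115
  {T, B} + {K, A, S, H}: 48 + 65 = 113
  {K} + {T, B, A, S, H}: 8 + 92 = 100
  {T, K} + {B, A, S, H}: 24 + 92 = 116
  {B, K} + {T, A, S, H}: 49 + 67 = 116
  … (31 splits in total)
  {A} + {T, B, K, S, H}: 24 + 69 = 93  ← best
Best: vehicle 1 W → A → W = 24; vehicle 2 W → K → S → B → T → H → W = 69; combined 93.

Minimum combined distance: 93 km.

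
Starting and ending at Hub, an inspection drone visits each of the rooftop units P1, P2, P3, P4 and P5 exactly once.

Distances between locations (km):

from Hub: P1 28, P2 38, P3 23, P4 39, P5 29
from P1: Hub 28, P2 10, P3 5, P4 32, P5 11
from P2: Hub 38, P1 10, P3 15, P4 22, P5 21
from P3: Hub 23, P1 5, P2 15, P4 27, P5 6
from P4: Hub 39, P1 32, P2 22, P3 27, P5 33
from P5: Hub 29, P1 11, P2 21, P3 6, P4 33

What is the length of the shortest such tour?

Minimum total distance: 111 km.

Hub - P1 - P2 - P3 - P4 - P5 - Hub: 28+10+15+27+33+29 = 142
Hub - P1 - P2 - P3 - P5 - P4 - Hub: 28+10+15+6+33+39 = 131
Hub - P1 - P2 - P4 - P3 - P5 - Hub: 28+10+22+27+6+29 = 122
Hub - P1 - P2 - P4 - P5 - P3 - Hub: 28+10+22+33+6+23 = 122
Hub - P1 - P2 - P5 - P3 - P4 - Hub: 28+10+21+6+27+39 = 131
Hub - P1 - P2 - P5 - P4 - P3 - Hub: 28+10+21+33+27+23 = 142
Hub - P1 - P3 - P2 - P4 - P5 - Hub: 28+5+15+22+33+29 = 132
Hub - P1 - P3 - P2 - P5 - P4 - Hub: 28+5+15+21+33+39 = 141
Hub - P1 - P3 - P4 - P2 - P5 - Hub: 28+5+27+22+21+29 = 132
Hub - P1 - P3 - P4 - P5 - P2 - Hub: 28+5+27+33+21+38 = 152
Hub - P1 - P3 - P5 - P2 - P4 - Hub: 28+5+6+21+22+39 = 121
Hub - P1 - P3 - P5 - P4 - P2 - Hub: 28+5+6+33+22+38 = 132
Hub - P1 - P4 - P2 - P3 - P5 - Hub: 28+32+22+15+6+29 = 132
Hub - P1 - P4 - P2 - P5 - P3 - Hub: 28+32+22+21+6+23 = 132
… (46 more)
Hub - P3 - P5 - P1 - P2 - P4 - Hub: 23+6+11+10+22+39 = 111  ← best
The minimum is 111.
One optimal route: Hub → P3 → P5 → P1 → P2 → P4 → Hub (or its reverse).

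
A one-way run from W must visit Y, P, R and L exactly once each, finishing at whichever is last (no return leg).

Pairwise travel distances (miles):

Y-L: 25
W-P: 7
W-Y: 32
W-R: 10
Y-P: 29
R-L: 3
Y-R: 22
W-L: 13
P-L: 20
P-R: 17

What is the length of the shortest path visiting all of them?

There are 4! = 24 possible orderings.
W - Y - P - R - L: 32+29+17+3 = 81
W - Y - P - L - R: 32+29+20+3 = 84
W - Y - R - P - L: 32+22+17+20 = 91
W - Y - R - L - P: 32+22+3+20 = 77
W - Y - L - P - R: 32+25+20+17 = 94
W - Y - L - R - P: 32+25+3+17 = 77
W - P - Y - R - L: 7+29+22+3 = 61
W - P - Y - L - R: 7+29+25+3 = 64
W - P - R - Y - L: 7+17+22+25 = 71
W - P - R - L - Y: 7+17+3+25 = 52
W - P - L - Y - R: 7+20+25+22 = 74
W - P - L - R - Y: 7+20+3+22 = 52
W - R - Y - P - L: 10+22+29+20 = 81
W - R - Y - L - P: 10+22+25+20 = 77
… (10 more)
The minimum is 52.
One shortest path: W → P → R → L → Y.

Shortest open route: 52 miles.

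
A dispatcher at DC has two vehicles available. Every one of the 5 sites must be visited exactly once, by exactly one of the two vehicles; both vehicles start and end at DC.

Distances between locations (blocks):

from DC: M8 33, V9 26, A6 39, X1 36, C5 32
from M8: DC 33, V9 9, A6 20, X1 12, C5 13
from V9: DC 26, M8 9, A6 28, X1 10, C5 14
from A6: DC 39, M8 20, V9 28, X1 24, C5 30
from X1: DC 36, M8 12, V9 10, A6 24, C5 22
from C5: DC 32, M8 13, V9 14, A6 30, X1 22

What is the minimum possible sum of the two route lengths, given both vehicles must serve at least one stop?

Try each way of splitting the stops between the two vehicles (each non-empty) and, for each split, find the best tour for each vehicle:
  {M8} + {V9, A6, X1, C5}: 66 + 119 = 185
  {V9} + {M8, A6, X1, C5}: 52 + 120 = 172
  {M8, V9} + {A6, X1, C5}: 68 + 117 = 185
  {A6} + {M8, V9, X1, C5}: 78 + 93 = 171
  {M8, A6} + {V9, X1, C5}: 92 + 90 = 182
  {V9, A6} + {M8, X1, C5}: 93 + 93 = 186
  … (15 splits in total)
Best: vehicle 1 DC → A6 → DC = 78; vehicle 2 DC → V9 → X1 → M8 → C5 → DC = 93; combined 171.

171 blocks — the smallest possible combined total.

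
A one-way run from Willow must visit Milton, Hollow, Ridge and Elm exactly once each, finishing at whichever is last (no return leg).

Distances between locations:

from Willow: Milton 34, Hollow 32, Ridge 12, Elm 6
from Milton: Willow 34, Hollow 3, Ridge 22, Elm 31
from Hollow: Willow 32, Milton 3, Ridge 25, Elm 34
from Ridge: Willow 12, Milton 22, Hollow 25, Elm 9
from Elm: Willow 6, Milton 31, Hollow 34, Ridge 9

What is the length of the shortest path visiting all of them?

40 — the minimum one-way total.

There are 4! = 24 possible orderings.
Willow - Milton - Hollow - Ridge - Elm: 34+3+25+9 = 71
Willow - Milton - Hollow - Elm - Ridge: 34+3+34+9 = 80
Willow - Milton - Ridge - Hollow - Elm: 34+22+25+34 = 115
Willow - Milton - Ridge - Elm - Hollow: 34+22+9+34 = 99
Willow - Milton - Elm - Hollow - Ridge: 34+31+34+25 = 124
Willow - Milton - Elm - Ridge - Hollow: 34+31+9+25 = 99
Willow - Hollow - Milton - Ridge - Elm: 32+3+22+9 = 66
Willow - Hollow - Milton - Elm - Ridge: 32+3+31+9 = 75
Willow - Hollow - Ridge - Milton - Elm: 32+25+22+31 = 110
Willow - Hollow - Ridge - Elm - Milton: 32+25+9+31 = 97
Willow - Hollow - Elm - Milton - Ridge: 32+34+31+22 = 119
Willow - Hollow - Elm - Ridge - Milton: 32+34+9+22 = 97
Willow - Ridge - Milton - Hollow - Elm: 12+22+3+34 = 71
Willow - Ridge - Milton - Elm - Hollow: 12+22+31+34 = 99
… (10 more)
Willow - Elm - Ridge - Milton - Hollow: 6+9+22+3 = 40  ← best
The minimum is 40.
One shortest path: Willow → Elm → Ridge → Milton → Hollow.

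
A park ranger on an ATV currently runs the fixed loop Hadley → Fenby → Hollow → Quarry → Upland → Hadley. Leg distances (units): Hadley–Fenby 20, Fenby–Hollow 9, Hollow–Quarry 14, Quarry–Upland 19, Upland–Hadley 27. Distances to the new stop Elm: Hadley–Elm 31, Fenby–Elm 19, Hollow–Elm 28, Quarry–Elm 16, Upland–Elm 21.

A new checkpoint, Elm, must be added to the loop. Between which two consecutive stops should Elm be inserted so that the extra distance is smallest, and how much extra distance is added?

+18 — insert Elm between Quarry and Upland.

Insertion cost between consecutive stops i–j is d(i,Elm) + d(Elm,j) − d(i,j):
  between Hadley and Fenby: 31 + 19 − 20 = 30
  between Fenby and Hollow: 19 + 28 − 9 = 38
  between Hollow and Quarry: 28 + 16 − 14 = 30
  between Quarry and Upland: 16 + 21 − 19 = 18
  between Upland and Hadley: 21 + 31 − 27 = 25
Cheapest insertion is between Quarry and Upland, adding 18.
New total = 89 + 18 = 107.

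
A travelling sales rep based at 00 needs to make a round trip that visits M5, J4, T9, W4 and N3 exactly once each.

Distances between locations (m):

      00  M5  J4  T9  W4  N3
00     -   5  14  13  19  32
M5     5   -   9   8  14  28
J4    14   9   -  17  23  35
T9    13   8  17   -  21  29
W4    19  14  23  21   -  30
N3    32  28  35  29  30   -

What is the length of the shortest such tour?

With 5 stops there are 5!/2 = 60 distinct round trips (a route and its reverse cost the same).
00 - M5 - J4 - T9 - W4 - N3 - 00: 5+9+17+21+30+32 = 114
00 - M5 - J4 - T9 - N3 - W4 - 00: 5+9+17+29+30+19 = 109
00 - M5 - J4 - W4 - T9 - N3 - 00: 5+9+23+21+29+32 = 119
00 - M5 - J4 - W4 - N3 - T9 - 00: 5+9+23+30+29+13 = 109
00 - M5 - J4 - N3 - T9 - W4 - 00: 5+9+35+29+21+19 = 118
00 - M5 - J4 - N3 - W4 - T9 - 00: 5+9+35+30+21+13 = 113
00 - M5 - T9 - J4 - W4 - N3 - 00: 5+8+17+23+30+32 = 115
00 - M5 - T9 - J4 - N3 - W4 - 00: 5+8+17+35+30+19 = 114
00 - M5 - T9 - W4 - J4 - N3 - 00: 5+8+21+23+35+32 = 124
00 - M5 - T9 - W4 - N3 - J4 - 00: 5+8+21+30+35+14 = 113
00 - M5 - T9 - N3 - J4 - W4 - 00: 5+8+29+35+23+19 = 119
00 - M5 - T9 - N3 - W4 - J4 - 00: 5+8+29+30+23+14 = 109
00 - M5 - W4 - J4 - T9 - N3 - 00: 5+14+23+17+29+32 = 120
00 - M5 - W4 - J4 - N3 - T9 - 00: 5+14+23+35+29+13 = 119
… (46 more)
The minimum is 109.
One optimal route: 00 → M5 → J4 → T9 → N3 → W4 → 00 (or its reverse).

Shortest round trip = 109 m.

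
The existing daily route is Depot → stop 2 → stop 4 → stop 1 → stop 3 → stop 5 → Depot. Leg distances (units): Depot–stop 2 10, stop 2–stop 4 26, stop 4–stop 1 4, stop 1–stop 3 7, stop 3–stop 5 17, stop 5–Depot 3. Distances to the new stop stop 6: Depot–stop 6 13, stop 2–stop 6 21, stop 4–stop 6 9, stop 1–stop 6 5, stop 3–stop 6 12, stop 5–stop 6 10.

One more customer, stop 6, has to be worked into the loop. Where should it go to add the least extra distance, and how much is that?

Insertion cost between consecutive stops i–j is d(i,stop 6) + d(stop 6,j) − d(i,j):
  between Depot and stop 2: 13 + 21 − 10 = 24
  between stop 2 and stop 4: 21 + 9 − 26 = 4
  between stop 4 and stop 1: 9 + 5 − 4 = 10
  between stop 1 and stop 3: 5 + 12 − 7 = 10
  between stop 3 and stop 5: 12 + 10 − 17 = 5
  between stop 5 and Depot: 10 + 13 − 3 = 20
Cheapest insertion is between stop 2 and stop 4, adding 4.
New total = 67 + 4 = 71.

Minimum extra distance: 4, inserting stop 6 between stop 2 and stop 4.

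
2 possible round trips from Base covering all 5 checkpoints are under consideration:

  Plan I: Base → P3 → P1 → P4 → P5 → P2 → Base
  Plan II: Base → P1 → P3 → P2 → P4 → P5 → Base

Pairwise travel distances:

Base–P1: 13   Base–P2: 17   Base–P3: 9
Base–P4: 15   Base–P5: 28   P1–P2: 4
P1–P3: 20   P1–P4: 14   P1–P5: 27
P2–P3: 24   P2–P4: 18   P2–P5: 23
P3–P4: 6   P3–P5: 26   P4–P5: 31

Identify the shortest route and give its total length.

Plan I: 9 + 20 + 14 + 31 + 23 + 17 = 114
Plan II: 13 + 20 + 24 + 18 + 31 + 28 = 134

114 — Plan I is the shortest.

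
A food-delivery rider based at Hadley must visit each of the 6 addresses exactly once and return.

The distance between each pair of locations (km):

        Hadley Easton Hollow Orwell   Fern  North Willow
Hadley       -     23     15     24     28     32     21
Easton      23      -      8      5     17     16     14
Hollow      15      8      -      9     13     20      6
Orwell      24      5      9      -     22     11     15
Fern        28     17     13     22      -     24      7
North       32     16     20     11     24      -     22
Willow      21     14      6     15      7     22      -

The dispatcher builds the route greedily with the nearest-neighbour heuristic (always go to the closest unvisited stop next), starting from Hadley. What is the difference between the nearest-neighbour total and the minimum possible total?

Hadley: Hollow=15, Willow=21, Easton=23, Orwell=24, Fern=28, North=32 ⇒ Hollow
Hollow: Willow=6, Easton=8, Orwell=9, Fern=13, North=20 ⇒ Willow
Willow: Fern=7, Easton=14, Orwell=15, North=22 ⇒ Fern
Fern: Easton=17, Orwell=22, North=24 ⇒ Easton
Easton: Orwell=5, North=16 ⇒ Orwell
Orwell: North=11 ⇒ North
NN route Hadley → Hollow → Willow → Fern → Easton → Orwell → North → Hadley costs 93.
Optimal: Hadley → Easton → Orwell → North → Fern → Willow → Hollow → Hadley costs 91 (by enumerating all 360 distinct tours).
Excess = 93 − 91 = 2.

The nearest-neighbour route is 2 km longer than optimal.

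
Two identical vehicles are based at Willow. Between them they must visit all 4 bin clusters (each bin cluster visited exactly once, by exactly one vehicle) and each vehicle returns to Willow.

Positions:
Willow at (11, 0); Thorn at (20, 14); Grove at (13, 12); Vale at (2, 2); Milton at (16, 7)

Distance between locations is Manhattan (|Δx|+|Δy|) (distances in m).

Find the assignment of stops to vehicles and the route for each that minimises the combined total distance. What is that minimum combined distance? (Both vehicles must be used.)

Minimum combined distance: 68 m.

Check every non-empty split of the stops between the two vehicles; for each half take its own optimal tour:
  {Thorn} + {Grove, Vale, Milton}: 46 + 52 = 98
  {Grove} + {Thorn, Vale, Milton}: 28 + 64 = 92
  {Thorn, Grove} + {Vale, Milton}: 46 + 42 = 88
  {Vale} + {Thorn, Grove, Milton}: 22 + 46 = 68
  {Thorn, Vale} + {Grove, Milton}: 64 + 34 = 98
  {Grove, Vale} + {Thorn, Milton}: 46 + 46 = 92
  … (7 splits in total)
Best: vehicle 1 Willow → Vale → Willow = 22; vehicle 2 Willow → Grove → Thorn → Milton → Willow = 46; combined 68.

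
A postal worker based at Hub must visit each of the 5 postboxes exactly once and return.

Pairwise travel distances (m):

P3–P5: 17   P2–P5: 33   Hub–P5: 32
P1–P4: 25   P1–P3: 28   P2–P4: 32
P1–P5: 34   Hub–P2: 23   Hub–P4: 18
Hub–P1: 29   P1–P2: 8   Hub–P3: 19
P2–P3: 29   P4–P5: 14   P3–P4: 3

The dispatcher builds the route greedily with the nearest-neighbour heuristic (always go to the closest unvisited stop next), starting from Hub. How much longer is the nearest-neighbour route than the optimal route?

From Hub: P4=18, P3=19, P2=23, P1=29, P5=32 → choose P4 (18).
From P4: P3=3, P5=14, P1=25, P2=32 → choose P3 (3).
From P3: P5=17, P1=28, P2=29 → choose P5 (17).
From P5: P2=33, P1=34 → choose P2 (33).
From P2: P1=8 → choose P1 (8).
NN route Hub → P4 → P3 → P5 → P2 → P1 → Hub costs 108.
Optimal: Hub → P2 → P1 → P5 → P4 → P3 → Hub costs 101 (by enumerating all 60 distinct tours).
Excess = 108 − 101 = 7.

Excess over optimum: 7 m.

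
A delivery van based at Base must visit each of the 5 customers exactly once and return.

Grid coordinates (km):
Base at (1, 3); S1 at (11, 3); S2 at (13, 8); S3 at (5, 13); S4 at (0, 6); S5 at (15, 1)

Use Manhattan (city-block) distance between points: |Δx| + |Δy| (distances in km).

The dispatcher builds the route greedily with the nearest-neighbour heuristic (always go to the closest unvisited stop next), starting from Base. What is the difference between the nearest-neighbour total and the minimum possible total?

Base: S4=4, S1=10, S3=14, S5=16, S2=17 ⇒ S4
S4: S3=12, S1=14, S2=15, S5=20 ⇒ S3
S3: S2=13, S1=16, S5=22 ⇒ S2
S2: S1=7, S5=9 ⇒ S1
S1: S5=6 ⇒ S5
NN route Base → S4 → S3 → S2 → S1 → S5 → Base costs 58.
Optimal: Base → S1 → S5 → S2 → S3 → S4 → Base costs 54 (by enumerating all 60 distinct tours).
Excess = 58 − 54 = 4.

Excess over optimum: 4 km.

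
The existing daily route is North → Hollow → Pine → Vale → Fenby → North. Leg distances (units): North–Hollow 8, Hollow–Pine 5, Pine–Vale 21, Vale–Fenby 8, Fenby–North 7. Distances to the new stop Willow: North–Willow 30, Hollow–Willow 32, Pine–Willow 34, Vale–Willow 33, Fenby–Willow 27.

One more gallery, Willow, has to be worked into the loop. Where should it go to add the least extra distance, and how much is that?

Insertion cost between consecutive stops i–j is d(i,Willow) + d(Willow,j) − d(i,j):
  between North and Hollow: 30 + 32 − 8 = 54
  between Hollow and Pine: 32 + 34 − 5 = 61
  between Pine and Vale: 34 + 33 − 21 = 46
  between Vale and Fenby: 33 + 27 − 8 = 52
  between Fenby and North: 27 + 30 − 7 = 50
Cheapest insertion is between Pine and Vale, adding 46.
New total = 49 + 46 = 95.

Adding 46 by placing Willow on the Pine–Vale leg.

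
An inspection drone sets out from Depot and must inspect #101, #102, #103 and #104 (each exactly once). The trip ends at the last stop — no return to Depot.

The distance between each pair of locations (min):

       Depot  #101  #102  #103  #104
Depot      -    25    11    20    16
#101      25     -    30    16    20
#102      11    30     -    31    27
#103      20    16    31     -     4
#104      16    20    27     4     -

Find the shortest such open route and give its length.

Minimum one-way distance = 58 min.

There are 4! = 24 possible orderings.
Depot - #101 - #102 - #103 - #104: 25+30+31+4 = 90
Depot - #101 - #102 - #104 - #103: 25+30+27+4 = 86
Depot - #101 - #103 - #102 - #104: 25+16+31+27 = 99
Depot - #101 - #103 - #104 - #102: 25+16+4+27 = 72
Depot - #101 - #104 - #102 - #103: 25+20+27+31 = 103
Depot - #101 - #104 - #103 - #102: 25+20+4+31 = 80
Depot - #102 - #101 - #103 - #104: 11+30+16+4 = 61
Depot - #102 - #101 - #104 - #103: 11+30+20+4 = 65
Depot - #102 - #103 - #101 - #104: 11+31+16+20 = 78
Depot - #102 - #103 - #104 - #101: 11+31+4+20 = 66
Depot - #102 - #104 - #101 - #103: 11+27+20+16 = 74
Depot - #102 - #104 - #103 - #101: 11+27+4+16 = 58
Depot - #103 - #101 - #102 - #104: 20+16+30+27 = 93
Depot - #103 - #101 - #104 - #102: 20+16+20+27 = 83
… (10 more)
The minimum is 58.
One shortest path: Depot → #102 → #104 → #103 → #101.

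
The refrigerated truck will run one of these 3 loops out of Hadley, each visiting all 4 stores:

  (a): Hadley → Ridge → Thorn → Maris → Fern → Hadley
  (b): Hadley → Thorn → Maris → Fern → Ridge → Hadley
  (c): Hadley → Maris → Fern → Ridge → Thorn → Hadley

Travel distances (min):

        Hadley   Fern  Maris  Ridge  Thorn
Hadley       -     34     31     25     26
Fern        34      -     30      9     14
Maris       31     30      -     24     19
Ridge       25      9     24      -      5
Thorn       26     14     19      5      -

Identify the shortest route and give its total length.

(a): 25 + 5 + 19 + 30 + 34 = 113
(b): 26 + 19 + 30 + 9 + 25 = 109
(c): 31 + 30 + 9 + 5 + 26 = 101

Shortest is (c), total 101 min.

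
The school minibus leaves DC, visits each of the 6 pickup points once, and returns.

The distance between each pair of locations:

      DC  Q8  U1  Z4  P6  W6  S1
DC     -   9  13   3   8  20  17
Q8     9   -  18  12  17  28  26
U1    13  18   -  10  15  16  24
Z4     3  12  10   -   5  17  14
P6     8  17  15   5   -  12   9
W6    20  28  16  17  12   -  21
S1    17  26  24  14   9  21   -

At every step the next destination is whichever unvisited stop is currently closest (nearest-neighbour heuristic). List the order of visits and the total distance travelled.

DC → [Z4:3 / P6:8 / Q8:9 / U1:13 / S1:17 / W6:20] → Z4 (3)
Z4 → [P6:5 / U1:10 / Q8:12 / S1:14 / W6:17] → P6 (5)
P6 → [S1:9 / W6:12 / U1:15 / Q8:17] → S1 (9)
S1 → [W6:21 / U1:24 / Q8:26] → W6 (21)
W6 → [U1:16 / Q8:28] → U1 (16)
U1 → [Q8:18] → Q8 (18)
Return Q8→DC: 9.
Total = 3 + 5 + 9 + 21 + 16 + 18 + 9 = 81.

Total distance 81 via the nearest-neighbour route DC → Z4 → P6 → S1 → W6 → U1 → Q8 → DC.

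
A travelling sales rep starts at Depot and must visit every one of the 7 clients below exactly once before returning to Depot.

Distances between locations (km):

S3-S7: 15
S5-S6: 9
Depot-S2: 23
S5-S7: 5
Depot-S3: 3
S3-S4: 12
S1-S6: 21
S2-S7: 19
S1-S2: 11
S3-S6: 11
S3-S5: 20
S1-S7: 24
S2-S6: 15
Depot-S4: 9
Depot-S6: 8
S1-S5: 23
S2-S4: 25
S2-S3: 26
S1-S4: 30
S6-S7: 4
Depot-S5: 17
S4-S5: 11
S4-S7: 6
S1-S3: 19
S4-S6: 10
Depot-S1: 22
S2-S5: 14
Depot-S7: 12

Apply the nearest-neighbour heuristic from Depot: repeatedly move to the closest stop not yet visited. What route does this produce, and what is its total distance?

From Depot: distances to unvisited — S3=3, S6=8, S4=9, S7=12, S5=17, S1=22, S2=23. Nearest is S3 (3).
From S3: distances to unvisited — S6=11, S4=12, S7=15, S1=19, S5=20, S2=26. Nearest is S6 (11).
From S6: distances to unvisited — S7=4, S5=9, S4=10, S2=15, S1=21. Nearest is S7 (4).
From S7: distances to unvisited — S5=5, S4=6, S2=19, S1=24. Nearest is S5 (5).
From S5: distances to unvisited — S4=11, S2=14, S1=23. Nearest is S4 (11).
From S4: distances to unvisited — S2=25, S1=30. Nearest is S2 (25).
From S2: distances to unvisited — S1=11. Nearest is S1 (11).
Return S1→Depot: 22.
Total = 3 + 11 + 4 + 5 + 11 + 25 + 11 + 22 = 92.

Total distance 92 km via the nearest-neighbour route Depot → S3 → S6 → S7 → S5 → S4 → S2 → S1 → Depot.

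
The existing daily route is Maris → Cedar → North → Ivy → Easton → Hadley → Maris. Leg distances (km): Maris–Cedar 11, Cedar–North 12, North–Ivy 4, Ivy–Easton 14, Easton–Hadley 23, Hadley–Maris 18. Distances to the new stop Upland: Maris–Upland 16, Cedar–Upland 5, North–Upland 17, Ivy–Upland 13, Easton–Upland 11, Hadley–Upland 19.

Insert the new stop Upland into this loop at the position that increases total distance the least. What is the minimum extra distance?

Minimum extra distance: 7 km, inserting Upland between Easton and Hadley.

Insertion cost between consecutive stops i–j is d(i,Upland) + d(Upland,j) − d(i,j):
  between Maris and Cedar: 16 + 5 − 11 = 10
  between Cedar and North: 5 + 17 − 12 = 10
  between North and Ivy: 17 + 13 − 4 = 26
  between Ivy and Easton: 13 + 11 − 14 = 10
  between Easton and Hadley: 11 + 19 − 23 = 7
  between Hadley and Maris: 19 + 16 − 18 = 17
Cheapest insertion is between Easton and Hadley, adding 7.
New total = 82 + 7 = 89.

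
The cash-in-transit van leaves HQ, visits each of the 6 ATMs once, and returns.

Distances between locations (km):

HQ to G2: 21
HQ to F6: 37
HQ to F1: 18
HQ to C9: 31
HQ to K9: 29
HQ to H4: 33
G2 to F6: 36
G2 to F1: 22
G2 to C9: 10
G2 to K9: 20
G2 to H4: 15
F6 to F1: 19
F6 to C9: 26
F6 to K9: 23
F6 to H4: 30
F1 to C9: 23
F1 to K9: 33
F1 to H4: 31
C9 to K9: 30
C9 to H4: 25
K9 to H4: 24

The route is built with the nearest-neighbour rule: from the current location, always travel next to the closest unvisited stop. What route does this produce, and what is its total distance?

At HQ the remaining stops are F1 18, G2 21, K9 29, C9 31, H4 33, F6 37; go to F1.
At F1 the remaining stops are F6 19, G2 22, C9 23, H4 31, K9 33; go to F6.
At F6 the remaining stops are K9 23, C9 26, H4 30, G2 36; go to K9.
At K9 the remaining stops are G2 20, H4 24, C9 30; go to G2.
At G2 the remaining stops are C9 10, H4 15; go to C9.
At C9 the remaining stops are H4 25; go to H4.
Return H4→HQ: 33.
Total = 18 + 19 + 23 + 20 + 10 + 25 + 33 = 148.

Nearest-neighbour total = 148 km; route HQ → F1 → F6 → K9 → G2 → C9 → H4 → HQ.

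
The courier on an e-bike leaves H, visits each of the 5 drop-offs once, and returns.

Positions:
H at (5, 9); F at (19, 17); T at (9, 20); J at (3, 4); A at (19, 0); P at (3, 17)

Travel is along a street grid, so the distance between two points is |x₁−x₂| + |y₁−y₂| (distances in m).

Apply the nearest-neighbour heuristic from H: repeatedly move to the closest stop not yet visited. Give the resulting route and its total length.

From H: distances to unvisited — J=7, P=10, T=15, F=22, A=23. Nearest is J (7).
From J: distances to unvisited — P=13, A=20, T=22, F=29. Nearest is P (13).
From P: distances to unvisited — T=9, F=16, A=33. Nearest is T (9).
From T: distances to unvisited — F=13, A=30. Nearest is F (13).
From F: distances to unvisited — A=17. Nearest is A (17).
Return A→H: 23.
Total = 7 + 13 + 9 + 13 + 17 + 23 = 82.

82 m along H → J → P → T → F → A → H.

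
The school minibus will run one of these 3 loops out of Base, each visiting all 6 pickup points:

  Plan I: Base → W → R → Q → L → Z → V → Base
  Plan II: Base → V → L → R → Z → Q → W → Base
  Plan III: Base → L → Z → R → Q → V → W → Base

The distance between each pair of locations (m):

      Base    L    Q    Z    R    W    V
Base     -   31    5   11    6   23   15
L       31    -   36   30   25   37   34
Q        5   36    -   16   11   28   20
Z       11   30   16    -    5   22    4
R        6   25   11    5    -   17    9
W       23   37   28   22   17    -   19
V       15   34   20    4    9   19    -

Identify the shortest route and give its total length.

Plan I: 23 + 17 + 11 + 36 + 30 + 4 + 15 = 136
Plan II: 15 + 34 + 25 + 5 + 16 + 28 + 23 = 146
Plan III: 31 + 30 + 5 + 11 + 20 + 19 + 23 = 139

Shortest is Plan I, total 136 m.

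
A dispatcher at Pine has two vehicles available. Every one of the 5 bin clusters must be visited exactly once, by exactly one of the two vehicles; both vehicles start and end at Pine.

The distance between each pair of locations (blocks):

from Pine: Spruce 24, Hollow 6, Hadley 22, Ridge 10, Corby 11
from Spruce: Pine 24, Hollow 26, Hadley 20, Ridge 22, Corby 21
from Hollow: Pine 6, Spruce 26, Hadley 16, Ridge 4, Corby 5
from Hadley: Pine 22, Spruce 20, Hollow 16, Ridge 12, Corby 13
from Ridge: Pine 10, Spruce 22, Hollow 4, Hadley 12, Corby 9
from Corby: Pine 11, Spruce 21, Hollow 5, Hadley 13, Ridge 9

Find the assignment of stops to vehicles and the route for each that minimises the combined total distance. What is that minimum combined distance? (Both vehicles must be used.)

86 blocks — the smallest possible combined total.

There are 2^4 − 1 = 15 ways to divide the 5 stops into two non-empty groups. For each, the best each vehicle can do is its own shortest tour through its group:
  {Spruce} + {Hollow, Hadley, Ridge, Corby}: 48 + 46 = 94
  {Hollow} + {Spruce, Hadley, Ridge, Corby}: 12 + 74 = 86
  {Spruce, Hollow} + {Hadley, Ridge, Corby}: 56 + 46 = 102
  {Hadley} + {Spruce, Hollow, Ridge, Corby}: 44 + 64 = 108
  {Spruce, Hadley} + {Hollow, Ridge, Corby}: 66 + 30 = 96
  {Hollow, Hadley} + {Spruce, Ridge, Corby}: 44 + 64 = 108
  … (15 splits in total)
Best: vehicle 1 Pine → Hollow → Pine = 12; vehicle 2 Pine → Ridge → Hadley → Spruce → Corby → Pine = 74; combined 86.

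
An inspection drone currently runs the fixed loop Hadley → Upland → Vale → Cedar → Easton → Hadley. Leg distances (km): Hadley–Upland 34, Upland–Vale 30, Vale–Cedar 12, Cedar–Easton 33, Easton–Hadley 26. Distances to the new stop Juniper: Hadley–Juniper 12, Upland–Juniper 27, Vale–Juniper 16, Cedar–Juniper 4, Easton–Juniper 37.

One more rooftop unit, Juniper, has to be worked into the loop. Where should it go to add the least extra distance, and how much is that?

Adding 5 km by placing Juniper on the Hadley–Upland leg.

Insertion cost between consecutive stops i–j is d(i,Juniper) + d(Juniper,j) − d(i,j):
  between Hadley and Upland: 12 + 27 − 34 = 5
  between Upland and Vale: 27 + 16 − 30 = 13
  between Vale and Cedar: 16 + 4 − 12 = 8
  between Cedar and Easton: 4 + 37 − 33 = 8
  between Easton and Hadley: 37 + 12 − 26 = 23
Cheapest insertion is between Hadley and Upland, adding 5.
New total = 135 + 5 = 140.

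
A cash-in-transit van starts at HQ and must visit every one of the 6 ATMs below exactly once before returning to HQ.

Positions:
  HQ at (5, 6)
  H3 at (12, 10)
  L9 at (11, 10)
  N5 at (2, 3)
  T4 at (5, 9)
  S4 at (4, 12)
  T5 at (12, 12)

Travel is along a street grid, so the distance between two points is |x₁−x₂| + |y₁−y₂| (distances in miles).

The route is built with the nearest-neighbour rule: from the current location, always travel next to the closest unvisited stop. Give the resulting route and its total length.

At HQ the remaining stops are T4 3, N5 6, S4 7, L9 10, H3 11, T5 13; go to T4.
At T4 the remaining stops are S4 4, L9 7, H3 8, N5 9, T5 10; go to S4.
At S4 the remaining stops are T5 8, L9 9, H3 10, N5 11; go to T5.
At T5 the remaining stops are H3 2, L9 3, N5 19; go to H3.
At H3 the remaining stops are L9 1, N5 17; go to L9.
At L9 the remaining stops are N5 16; go to N5.
Return N5→HQ: 6.
Total = 3 + 4 + 8 + 2 + 1 + 16 + 6 = 40.

Total distance 40 miles via the nearest-neighbour route HQ → T4 → S4 → T5 → H3 → L9 → N5 → HQ.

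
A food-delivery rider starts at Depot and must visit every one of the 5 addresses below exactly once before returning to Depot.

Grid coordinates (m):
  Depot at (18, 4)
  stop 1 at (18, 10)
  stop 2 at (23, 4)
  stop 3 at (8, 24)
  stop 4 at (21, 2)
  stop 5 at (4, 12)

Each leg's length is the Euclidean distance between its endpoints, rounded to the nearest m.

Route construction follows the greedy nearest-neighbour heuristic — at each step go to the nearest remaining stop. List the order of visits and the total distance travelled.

Nearest-neighbour total = 64 m; route Depot → stop 4 → stop 2 → stop 1 → stop 5 → stop 3 → Depot.

At Depot the remaining stops are stop 4 4, stop 2 5, stop 1 6, stop 5 16, stop 3 22; go to stop 4.
At stop 4 the remaining stops are stop 2 3, stop 1 9, stop 5 20, stop 3 26; go to stop 2.
At stop 2 the remaining stops are stop 1 8, stop 5 21, stop 3 25; go to stop 1.
At stop 1 the remaining stops are stop 5 14, stop 3 17; go to stop 5.
At stop 5 the remaining stops are stop 3 13; go to stop 3.
Return stop 3→Depot: 22.
Total = 4 + 3 + 8 + 14 + 13 + 22 = 64.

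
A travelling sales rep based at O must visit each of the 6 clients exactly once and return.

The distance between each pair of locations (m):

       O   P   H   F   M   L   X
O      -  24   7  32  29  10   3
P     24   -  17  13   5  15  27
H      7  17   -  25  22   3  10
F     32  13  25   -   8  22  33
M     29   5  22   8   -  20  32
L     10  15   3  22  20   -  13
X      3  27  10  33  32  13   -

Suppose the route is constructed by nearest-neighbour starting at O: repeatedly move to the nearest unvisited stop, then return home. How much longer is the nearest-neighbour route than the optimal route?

Excess over optimum: 2 m.

O: X=3, H=7, L=10, P=24, M=29, F=32 ⇒ X
X: H=10, L=13, P=27, M=32, F=33 ⇒ H
H: L=3, P=17, M=22, F=25 ⇒ L
L: P=15, M=20, F=22 ⇒ P
P: M=5, F=13 ⇒ M
M: F=8 ⇒ F
NN route O → X → H → L → P → M → F → O costs 76.
Optimal: O → H → L → P → M → F → X → O costs 74 (by enumerating all 360 distinct tours).
Excess = 76 − 74 = 2.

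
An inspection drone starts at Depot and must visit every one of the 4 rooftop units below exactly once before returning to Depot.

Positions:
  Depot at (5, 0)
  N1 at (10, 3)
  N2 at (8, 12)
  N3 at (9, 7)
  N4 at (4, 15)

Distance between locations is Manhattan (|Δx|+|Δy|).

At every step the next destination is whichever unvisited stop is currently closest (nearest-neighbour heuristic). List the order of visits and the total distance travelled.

Total distance 42 via the nearest-neighbour route Depot → N1 → N3 → N2 → N4 → Depot.

At Depot the remaining stops are N1 8, N3 11, N2 15, N4 16; go to N1.
At N1 the remaining stops are N3 5, N2 11, N4 18; go to N3.
At N3 the remaining stops are N2 6, N4 13; go to N2.
At N2 the remaining stops are N4 7; go to N4.
Return N4→Depot: 16.
Total = 8 + 5 + 6 + 7 + 16 = 42.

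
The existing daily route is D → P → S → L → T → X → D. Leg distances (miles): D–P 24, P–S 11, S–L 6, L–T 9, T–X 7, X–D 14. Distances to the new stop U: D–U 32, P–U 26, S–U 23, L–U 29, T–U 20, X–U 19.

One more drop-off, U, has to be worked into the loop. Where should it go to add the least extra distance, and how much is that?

+32 miles — insert U between T and X.

Insertion cost between consecutive stops i–j is d(i,U) + d(U,j) − d(i,j):
  between D and P: 32 + 26 − 24 = 34
  between P and S: 26 + 23 − 11 = 38
  between S and L: 23 + 29 − 6 = 46
  between L and T: 29 + 20 − 9 = 40
  between T and X: 20 + 19 − 7 = 32
  between X and D: 19 + 32 − 14 = 37
Cheapest insertion is between T and X, adding 32.
New total = 71 + 32 = 103.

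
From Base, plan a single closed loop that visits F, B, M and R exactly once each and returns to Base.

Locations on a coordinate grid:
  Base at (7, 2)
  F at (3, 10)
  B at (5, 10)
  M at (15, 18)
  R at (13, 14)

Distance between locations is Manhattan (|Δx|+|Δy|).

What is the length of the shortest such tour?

There are 12 distinct closed tours to check (reversals are equivalent).
Base - F - B - M - R - Base: 12+2+18+6+18 = 56
Base - F - B - R - M - Base: 12+2+12+6+24 = 56
Base - F - M - B - R - Base: 12+20+18+12+18 = 80
Base - F - M - R - B - Base: 12+20+6+12+10 = 60
Base - F - R - B - M - Base: 12+14+12+18+24 = 80
Base - F - R - M - B - Base: 12+14+6+18+10 = 60
Base - B - F - M - R - Base: 10+2+20+6+18 = 56
Base - B - F - R - M - Base: 10+2+14+6+24 = 56
Base - B - M - F - R - Base: 10+18+20+14+18 = 80
Base - B - R - F - M - Base: 10+12+14+20+24 = 80
Base - M - F - B - R - Base: 24+20+2+12+18 = 76
Base - M - B - F - R - Base: 24+18+2+14+18 = 76
The minimum is 56.
One optimal route: Base → F → B → M → R → Base (or its reverse).

56 — the shortest possible round trip.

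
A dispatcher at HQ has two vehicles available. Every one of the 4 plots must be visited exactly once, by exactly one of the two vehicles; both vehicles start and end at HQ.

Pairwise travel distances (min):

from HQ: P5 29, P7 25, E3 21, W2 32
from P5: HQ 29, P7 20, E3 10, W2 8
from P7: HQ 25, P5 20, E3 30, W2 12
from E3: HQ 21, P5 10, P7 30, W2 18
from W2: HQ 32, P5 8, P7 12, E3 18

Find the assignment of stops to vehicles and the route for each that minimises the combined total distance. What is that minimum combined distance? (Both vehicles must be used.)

Minimum combined distance: 116 min.

Try each way of splitting the stops between the two vehicles (each non-empty) and, for each split, find the best tour for each vehicle:
  {P5} + {P7, E3, W2}: 58 + 76 = 134
  {P7} + {P5, E3, W2}: 50 + 71 = 121
  {P5, P7} + {E3, W2}: 74 + 71 = 145
  {E3} + {P5, P7, W2}: 42 + 74 = 116
  {P5, E3} + {P7, W2}: 60 + 69 = 129
  {P7, E3} + {P5, W2}: 76 + 69 = 145
  … (7 splits in total)
Best: vehicle 1 HQ → E3 → HQ = 42; vehicle 2 HQ → P5 → W2 → P7 → HQ = 74; combined 116.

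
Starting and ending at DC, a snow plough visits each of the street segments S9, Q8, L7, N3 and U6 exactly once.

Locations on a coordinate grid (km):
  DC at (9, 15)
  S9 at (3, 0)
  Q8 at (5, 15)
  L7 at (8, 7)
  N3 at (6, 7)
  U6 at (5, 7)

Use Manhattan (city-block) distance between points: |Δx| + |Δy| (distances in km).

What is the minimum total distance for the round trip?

With 5 stops there are 5!/2 = 60 distinct round trips (a route and its reverse cost the same).
DC→S9→Q8→L7→N3→U6→DC: 21+17+11+2+1+12 = 64
DC→S9→Q8→L7→U6→N3→DC: 21+17+11+3+1+11 = 64
DC→S9→Q8→N3→L7→U6→DC: 21+17+9+2+3+12 = 64
DC→S9→Q8→N3→U6→L7→DC: 21+17+9+1+3+9 = 60
DC→S9→Q8→U6→L7→N3→DC: 21+17+8+3+2+11 = 62
DC→S9→Q8→U6→N3→L7→DC: 21+17+8+1+2+9 = 58
DC→S9→L7→Q8→N3→U6→DC: 21+12+11+9+1+12 = 66
DC→S9→L7→Q8→U6→N3→DC: 21+12+11+8+1+11 = 64
DC→S9→L7→N3→Q8→U6→DC: 21+12+2+9+8+12 = 64
DC→S9→L7→N3→U6→Q8→DC: 21+12+2+1+8+4 = 48
DC→S9→L7→U6→Q8→N3→DC: 21+12+3+8+9+11 = 64
DC→S9→L7→U6→N3→Q8→DC: 21+12+3+1+9+4 = 50
DC→S9→N3→Q8→L7→U6→DC: 21+10+9+11+3+12 = 66
DC→S9→N3→Q8→U6→L7→DC: 21+10+9+8+3+9 = 60
… (46 more)
DC→Q8→S9→U6→N3→L7→DC: 4+17+9+1+2+9 = 42  ← best
The minimum is 42.
One optimal route: DC → Q8 → S9 → U6 → N3 → L7 → DC (or its reverse).

Minimum total distance: 42 km.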